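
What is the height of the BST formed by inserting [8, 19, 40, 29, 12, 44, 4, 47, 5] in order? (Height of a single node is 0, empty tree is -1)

Insertion order: [8, 19, 40, 29, 12, 44, 4, 47, 5]
Tree (level-order array): [8, 4, 19, None, 5, 12, 40, None, None, None, None, 29, 44, None, None, None, 47]
Compute height bottom-up (empty subtree = -1):
  height(5) = 1 + max(-1, -1) = 0
  height(4) = 1 + max(-1, 0) = 1
  height(12) = 1 + max(-1, -1) = 0
  height(29) = 1 + max(-1, -1) = 0
  height(47) = 1 + max(-1, -1) = 0
  height(44) = 1 + max(-1, 0) = 1
  height(40) = 1 + max(0, 1) = 2
  height(19) = 1 + max(0, 2) = 3
  height(8) = 1 + max(1, 3) = 4
Height = 4


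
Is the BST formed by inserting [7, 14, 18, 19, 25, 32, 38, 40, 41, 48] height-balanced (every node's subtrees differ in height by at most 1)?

Tree (level-order array): [7, None, 14, None, 18, None, 19, None, 25, None, 32, None, 38, None, 40, None, 41, None, 48]
Definition: a tree is height-balanced if, at every node, |h(left) - h(right)| <= 1 (empty subtree has height -1).
Bottom-up per-node check:
  node 48: h_left=-1, h_right=-1, diff=0 [OK], height=0
  node 41: h_left=-1, h_right=0, diff=1 [OK], height=1
  node 40: h_left=-1, h_right=1, diff=2 [FAIL (|-1-1|=2 > 1)], height=2
  node 38: h_left=-1, h_right=2, diff=3 [FAIL (|-1-2|=3 > 1)], height=3
  node 32: h_left=-1, h_right=3, diff=4 [FAIL (|-1-3|=4 > 1)], height=4
  node 25: h_left=-1, h_right=4, diff=5 [FAIL (|-1-4|=5 > 1)], height=5
  node 19: h_left=-1, h_right=5, diff=6 [FAIL (|-1-5|=6 > 1)], height=6
  node 18: h_left=-1, h_right=6, diff=7 [FAIL (|-1-6|=7 > 1)], height=7
  node 14: h_left=-1, h_right=7, diff=8 [FAIL (|-1-7|=8 > 1)], height=8
  node 7: h_left=-1, h_right=8, diff=9 [FAIL (|-1-8|=9 > 1)], height=9
Node 40 violates the condition: |-1 - 1| = 2 > 1.
Result: Not balanced


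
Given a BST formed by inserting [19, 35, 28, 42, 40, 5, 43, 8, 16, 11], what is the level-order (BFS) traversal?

Tree insertion order: [19, 35, 28, 42, 40, 5, 43, 8, 16, 11]
Tree (level-order array): [19, 5, 35, None, 8, 28, 42, None, 16, None, None, 40, 43, 11]
BFS from the root, enqueuing left then right child of each popped node:
  queue [19] -> pop 19, enqueue [5, 35], visited so far: [19]
  queue [5, 35] -> pop 5, enqueue [8], visited so far: [19, 5]
  queue [35, 8] -> pop 35, enqueue [28, 42], visited so far: [19, 5, 35]
  queue [8, 28, 42] -> pop 8, enqueue [16], visited so far: [19, 5, 35, 8]
  queue [28, 42, 16] -> pop 28, enqueue [none], visited so far: [19, 5, 35, 8, 28]
  queue [42, 16] -> pop 42, enqueue [40, 43], visited so far: [19, 5, 35, 8, 28, 42]
  queue [16, 40, 43] -> pop 16, enqueue [11], visited so far: [19, 5, 35, 8, 28, 42, 16]
  queue [40, 43, 11] -> pop 40, enqueue [none], visited so far: [19, 5, 35, 8, 28, 42, 16, 40]
  queue [43, 11] -> pop 43, enqueue [none], visited so far: [19, 5, 35, 8, 28, 42, 16, 40, 43]
  queue [11] -> pop 11, enqueue [none], visited so far: [19, 5, 35, 8, 28, 42, 16, 40, 43, 11]
Result: [19, 5, 35, 8, 28, 42, 16, 40, 43, 11]


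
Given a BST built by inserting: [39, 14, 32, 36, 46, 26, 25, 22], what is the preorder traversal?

Tree insertion order: [39, 14, 32, 36, 46, 26, 25, 22]
Tree (level-order array): [39, 14, 46, None, 32, None, None, 26, 36, 25, None, None, None, 22]
Preorder traversal: [39, 14, 32, 26, 25, 22, 36, 46]


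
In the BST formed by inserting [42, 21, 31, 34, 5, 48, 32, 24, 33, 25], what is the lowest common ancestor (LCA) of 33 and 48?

Tree insertion order: [42, 21, 31, 34, 5, 48, 32, 24, 33, 25]
Tree (level-order array): [42, 21, 48, 5, 31, None, None, None, None, 24, 34, None, 25, 32, None, None, None, None, 33]
In a BST, the LCA of p=33, q=48 is the first node v on the
root-to-leaf path with p <= v <= q (go left if both < v, right if both > v).
Walk from root:
  at 42: 33 <= 42 <= 48, this is the LCA
LCA = 42


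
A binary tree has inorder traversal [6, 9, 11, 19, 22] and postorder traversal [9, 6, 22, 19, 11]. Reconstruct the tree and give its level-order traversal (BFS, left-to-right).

Inorder:   [6, 9, 11, 19, 22]
Postorder: [9, 6, 22, 19, 11]
Algorithm: postorder visits root last, so walk postorder right-to-left;
each value is the root of the current inorder slice — split it at that
value, recurse on the right subtree first, then the left.
Recursive splits:
  root=11; inorder splits into left=[6, 9], right=[19, 22]
  root=19; inorder splits into left=[], right=[22]
  root=22; inorder splits into left=[], right=[]
  root=6; inorder splits into left=[], right=[9]
  root=9; inorder splits into left=[], right=[]
Reconstructed level-order: [11, 6, 19, 9, 22]


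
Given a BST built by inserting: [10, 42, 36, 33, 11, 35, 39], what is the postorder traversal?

Tree insertion order: [10, 42, 36, 33, 11, 35, 39]
Tree (level-order array): [10, None, 42, 36, None, 33, 39, 11, 35]
Postorder traversal: [11, 35, 33, 39, 36, 42, 10]


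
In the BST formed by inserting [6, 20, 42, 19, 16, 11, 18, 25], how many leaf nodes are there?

Tree built from: [6, 20, 42, 19, 16, 11, 18, 25]
Tree (level-order array): [6, None, 20, 19, 42, 16, None, 25, None, 11, 18]
Rule: A leaf has 0 children.
Per-node child counts:
  node 6: 1 child(ren)
  node 20: 2 child(ren)
  node 19: 1 child(ren)
  node 16: 2 child(ren)
  node 11: 0 child(ren)
  node 18: 0 child(ren)
  node 42: 1 child(ren)
  node 25: 0 child(ren)
Matching nodes: [11, 18, 25]
Count of leaf nodes: 3


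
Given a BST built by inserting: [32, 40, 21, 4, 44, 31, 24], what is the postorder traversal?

Tree insertion order: [32, 40, 21, 4, 44, 31, 24]
Tree (level-order array): [32, 21, 40, 4, 31, None, 44, None, None, 24]
Postorder traversal: [4, 24, 31, 21, 44, 40, 32]


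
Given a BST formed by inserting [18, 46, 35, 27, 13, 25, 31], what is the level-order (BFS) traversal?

Tree insertion order: [18, 46, 35, 27, 13, 25, 31]
Tree (level-order array): [18, 13, 46, None, None, 35, None, 27, None, 25, 31]
BFS from the root, enqueuing left then right child of each popped node:
  queue [18] -> pop 18, enqueue [13, 46], visited so far: [18]
  queue [13, 46] -> pop 13, enqueue [none], visited so far: [18, 13]
  queue [46] -> pop 46, enqueue [35], visited so far: [18, 13, 46]
  queue [35] -> pop 35, enqueue [27], visited so far: [18, 13, 46, 35]
  queue [27] -> pop 27, enqueue [25, 31], visited so far: [18, 13, 46, 35, 27]
  queue [25, 31] -> pop 25, enqueue [none], visited so far: [18, 13, 46, 35, 27, 25]
  queue [31] -> pop 31, enqueue [none], visited so far: [18, 13, 46, 35, 27, 25, 31]
Result: [18, 13, 46, 35, 27, 25, 31]


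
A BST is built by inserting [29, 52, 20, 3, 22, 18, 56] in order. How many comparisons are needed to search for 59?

Search path for 59: 29 -> 52 -> 56
Found: False
Comparisons: 3


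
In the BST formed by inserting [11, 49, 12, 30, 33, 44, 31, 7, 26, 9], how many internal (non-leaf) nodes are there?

Tree built from: [11, 49, 12, 30, 33, 44, 31, 7, 26, 9]
Tree (level-order array): [11, 7, 49, None, 9, 12, None, None, None, None, 30, 26, 33, None, None, 31, 44]
Rule: An internal node has at least one child.
Per-node child counts:
  node 11: 2 child(ren)
  node 7: 1 child(ren)
  node 9: 0 child(ren)
  node 49: 1 child(ren)
  node 12: 1 child(ren)
  node 30: 2 child(ren)
  node 26: 0 child(ren)
  node 33: 2 child(ren)
  node 31: 0 child(ren)
  node 44: 0 child(ren)
Matching nodes: [11, 7, 49, 12, 30, 33]
Count of internal (non-leaf) nodes: 6


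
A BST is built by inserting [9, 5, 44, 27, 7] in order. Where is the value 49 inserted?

Starting tree (level order): [9, 5, 44, None, 7, 27]
Insertion path: 9 -> 44
Result: insert 49 as right child of 44
Final tree (level order): [9, 5, 44, None, 7, 27, 49]


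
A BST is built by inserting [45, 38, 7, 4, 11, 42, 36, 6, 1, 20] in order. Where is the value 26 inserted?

Starting tree (level order): [45, 38, None, 7, 42, 4, 11, None, None, 1, 6, None, 36, None, None, None, None, 20]
Insertion path: 45 -> 38 -> 7 -> 11 -> 36 -> 20
Result: insert 26 as right child of 20
Final tree (level order): [45, 38, None, 7, 42, 4, 11, None, None, 1, 6, None, 36, None, None, None, None, 20, None, None, 26]


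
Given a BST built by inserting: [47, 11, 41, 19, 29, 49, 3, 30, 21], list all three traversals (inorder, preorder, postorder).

Tree insertion order: [47, 11, 41, 19, 29, 49, 3, 30, 21]
Tree (level-order array): [47, 11, 49, 3, 41, None, None, None, None, 19, None, None, 29, 21, 30]
Inorder (L, root, R): [3, 11, 19, 21, 29, 30, 41, 47, 49]
Preorder (root, L, R): [47, 11, 3, 41, 19, 29, 21, 30, 49]
Postorder (L, R, root): [3, 21, 30, 29, 19, 41, 11, 49, 47]


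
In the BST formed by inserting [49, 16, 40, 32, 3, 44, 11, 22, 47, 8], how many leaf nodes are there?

Tree built from: [49, 16, 40, 32, 3, 44, 11, 22, 47, 8]
Tree (level-order array): [49, 16, None, 3, 40, None, 11, 32, 44, 8, None, 22, None, None, 47]
Rule: A leaf has 0 children.
Per-node child counts:
  node 49: 1 child(ren)
  node 16: 2 child(ren)
  node 3: 1 child(ren)
  node 11: 1 child(ren)
  node 8: 0 child(ren)
  node 40: 2 child(ren)
  node 32: 1 child(ren)
  node 22: 0 child(ren)
  node 44: 1 child(ren)
  node 47: 0 child(ren)
Matching nodes: [8, 22, 47]
Count of leaf nodes: 3


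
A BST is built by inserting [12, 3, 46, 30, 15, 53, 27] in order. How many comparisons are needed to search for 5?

Search path for 5: 12 -> 3
Found: False
Comparisons: 2


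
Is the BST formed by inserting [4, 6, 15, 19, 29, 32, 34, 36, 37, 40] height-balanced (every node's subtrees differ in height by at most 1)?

Tree (level-order array): [4, None, 6, None, 15, None, 19, None, 29, None, 32, None, 34, None, 36, None, 37, None, 40]
Definition: a tree is height-balanced if, at every node, |h(left) - h(right)| <= 1 (empty subtree has height -1).
Bottom-up per-node check:
  node 40: h_left=-1, h_right=-1, diff=0 [OK], height=0
  node 37: h_left=-1, h_right=0, diff=1 [OK], height=1
  node 36: h_left=-1, h_right=1, diff=2 [FAIL (|-1-1|=2 > 1)], height=2
  node 34: h_left=-1, h_right=2, diff=3 [FAIL (|-1-2|=3 > 1)], height=3
  node 32: h_left=-1, h_right=3, diff=4 [FAIL (|-1-3|=4 > 1)], height=4
  node 29: h_left=-1, h_right=4, diff=5 [FAIL (|-1-4|=5 > 1)], height=5
  node 19: h_left=-1, h_right=5, diff=6 [FAIL (|-1-5|=6 > 1)], height=6
  node 15: h_left=-1, h_right=6, diff=7 [FAIL (|-1-6|=7 > 1)], height=7
  node 6: h_left=-1, h_right=7, diff=8 [FAIL (|-1-7|=8 > 1)], height=8
  node 4: h_left=-1, h_right=8, diff=9 [FAIL (|-1-8|=9 > 1)], height=9
Node 36 violates the condition: |-1 - 1| = 2 > 1.
Result: Not balanced


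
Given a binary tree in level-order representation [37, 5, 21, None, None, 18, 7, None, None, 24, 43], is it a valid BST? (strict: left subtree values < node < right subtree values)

Level-order array: [37, 5, 21, None, None, 18, 7, None, None, 24, 43]
Validate using subtree bounds (lo, hi): at each node, require lo < value < hi,
then recurse left with hi=value and right with lo=value.
Preorder trace (stopping at first violation):
  at node 37 with bounds (-inf, +inf): OK
  at node 5 with bounds (-inf, 37): OK
  at node 21 with bounds (37, +inf): VIOLATION
Node 21 violates its bound: not (37 < 21 < +inf).
Result: Not a valid BST


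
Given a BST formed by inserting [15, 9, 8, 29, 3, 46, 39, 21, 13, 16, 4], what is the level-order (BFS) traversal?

Tree insertion order: [15, 9, 8, 29, 3, 46, 39, 21, 13, 16, 4]
Tree (level-order array): [15, 9, 29, 8, 13, 21, 46, 3, None, None, None, 16, None, 39, None, None, 4]
BFS from the root, enqueuing left then right child of each popped node:
  queue [15] -> pop 15, enqueue [9, 29], visited so far: [15]
  queue [9, 29] -> pop 9, enqueue [8, 13], visited so far: [15, 9]
  queue [29, 8, 13] -> pop 29, enqueue [21, 46], visited so far: [15, 9, 29]
  queue [8, 13, 21, 46] -> pop 8, enqueue [3], visited so far: [15, 9, 29, 8]
  queue [13, 21, 46, 3] -> pop 13, enqueue [none], visited so far: [15, 9, 29, 8, 13]
  queue [21, 46, 3] -> pop 21, enqueue [16], visited so far: [15, 9, 29, 8, 13, 21]
  queue [46, 3, 16] -> pop 46, enqueue [39], visited so far: [15, 9, 29, 8, 13, 21, 46]
  queue [3, 16, 39] -> pop 3, enqueue [4], visited so far: [15, 9, 29, 8, 13, 21, 46, 3]
  queue [16, 39, 4] -> pop 16, enqueue [none], visited so far: [15, 9, 29, 8, 13, 21, 46, 3, 16]
  queue [39, 4] -> pop 39, enqueue [none], visited so far: [15, 9, 29, 8, 13, 21, 46, 3, 16, 39]
  queue [4] -> pop 4, enqueue [none], visited so far: [15, 9, 29, 8, 13, 21, 46, 3, 16, 39, 4]
Result: [15, 9, 29, 8, 13, 21, 46, 3, 16, 39, 4]


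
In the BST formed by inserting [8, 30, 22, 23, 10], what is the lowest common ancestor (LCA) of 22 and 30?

Tree insertion order: [8, 30, 22, 23, 10]
Tree (level-order array): [8, None, 30, 22, None, 10, 23]
In a BST, the LCA of p=22, q=30 is the first node v on the
root-to-leaf path with p <= v <= q (go left if both < v, right if both > v).
Walk from root:
  at 8: both 22 and 30 > 8, go right
  at 30: 22 <= 30 <= 30, this is the LCA
LCA = 30


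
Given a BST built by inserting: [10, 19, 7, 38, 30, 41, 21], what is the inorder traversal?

Tree insertion order: [10, 19, 7, 38, 30, 41, 21]
Tree (level-order array): [10, 7, 19, None, None, None, 38, 30, 41, 21]
Inorder traversal: [7, 10, 19, 21, 30, 38, 41]


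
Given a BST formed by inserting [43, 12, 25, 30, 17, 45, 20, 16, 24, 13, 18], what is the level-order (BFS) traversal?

Tree insertion order: [43, 12, 25, 30, 17, 45, 20, 16, 24, 13, 18]
Tree (level-order array): [43, 12, 45, None, 25, None, None, 17, 30, 16, 20, None, None, 13, None, 18, 24]
BFS from the root, enqueuing left then right child of each popped node:
  queue [43] -> pop 43, enqueue [12, 45], visited so far: [43]
  queue [12, 45] -> pop 12, enqueue [25], visited so far: [43, 12]
  queue [45, 25] -> pop 45, enqueue [none], visited so far: [43, 12, 45]
  queue [25] -> pop 25, enqueue [17, 30], visited so far: [43, 12, 45, 25]
  queue [17, 30] -> pop 17, enqueue [16, 20], visited so far: [43, 12, 45, 25, 17]
  queue [30, 16, 20] -> pop 30, enqueue [none], visited so far: [43, 12, 45, 25, 17, 30]
  queue [16, 20] -> pop 16, enqueue [13], visited so far: [43, 12, 45, 25, 17, 30, 16]
  queue [20, 13] -> pop 20, enqueue [18, 24], visited so far: [43, 12, 45, 25, 17, 30, 16, 20]
  queue [13, 18, 24] -> pop 13, enqueue [none], visited so far: [43, 12, 45, 25, 17, 30, 16, 20, 13]
  queue [18, 24] -> pop 18, enqueue [none], visited so far: [43, 12, 45, 25, 17, 30, 16, 20, 13, 18]
  queue [24] -> pop 24, enqueue [none], visited so far: [43, 12, 45, 25, 17, 30, 16, 20, 13, 18, 24]
Result: [43, 12, 45, 25, 17, 30, 16, 20, 13, 18, 24]


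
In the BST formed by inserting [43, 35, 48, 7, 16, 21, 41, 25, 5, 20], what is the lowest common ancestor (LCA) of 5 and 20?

Tree insertion order: [43, 35, 48, 7, 16, 21, 41, 25, 5, 20]
Tree (level-order array): [43, 35, 48, 7, 41, None, None, 5, 16, None, None, None, None, None, 21, 20, 25]
In a BST, the LCA of p=5, q=20 is the first node v on the
root-to-leaf path with p <= v <= q (go left if both < v, right if both > v).
Walk from root:
  at 43: both 5 and 20 < 43, go left
  at 35: both 5 and 20 < 35, go left
  at 7: 5 <= 7 <= 20, this is the LCA
LCA = 7


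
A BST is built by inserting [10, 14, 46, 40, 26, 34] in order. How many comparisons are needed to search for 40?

Search path for 40: 10 -> 14 -> 46 -> 40
Found: True
Comparisons: 4


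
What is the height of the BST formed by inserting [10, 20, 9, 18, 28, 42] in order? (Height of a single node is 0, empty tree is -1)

Insertion order: [10, 20, 9, 18, 28, 42]
Tree (level-order array): [10, 9, 20, None, None, 18, 28, None, None, None, 42]
Compute height bottom-up (empty subtree = -1):
  height(9) = 1 + max(-1, -1) = 0
  height(18) = 1 + max(-1, -1) = 0
  height(42) = 1 + max(-1, -1) = 0
  height(28) = 1 + max(-1, 0) = 1
  height(20) = 1 + max(0, 1) = 2
  height(10) = 1 + max(0, 2) = 3
Height = 3


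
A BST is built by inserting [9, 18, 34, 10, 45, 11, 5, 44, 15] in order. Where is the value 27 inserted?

Starting tree (level order): [9, 5, 18, None, None, 10, 34, None, 11, None, 45, None, 15, 44]
Insertion path: 9 -> 18 -> 34
Result: insert 27 as left child of 34
Final tree (level order): [9, 5, 18, None, None, 10, 34, None, 11, 27, 45, None, 15, None, None, 44]


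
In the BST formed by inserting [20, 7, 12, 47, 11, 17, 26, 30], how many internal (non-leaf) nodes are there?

Tree built from: [20, 7, 12, 47, 11, 17, 26, 30]
Tree (level-order array): [20, 7, 47, None, 12, 26, None, 11, 17, None, 30]
Rule: An internal node has at least one child.
Per-node child counts:
  node 20: 2 child(ren)
  node 7: 1 child(ren)
  node 12: 2 child(ren)
  node 11: 0 child(ren)
  node 17: 0 child(ren)
  node 47: 1 child(ren)
  node 26: 1 child(ren)
  node 30: 0 child(ren)
Matching nodes: [20, 7, 12, 47, 26]
Count of internal (non-leaf) nodes: 5


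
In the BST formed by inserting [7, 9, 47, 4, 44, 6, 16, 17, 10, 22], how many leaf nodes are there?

Tree built from: [7, 9, 47, 4, 44, 6, 16, 17, 10, 22]
Tree (level-order array): [7, 4, 9, None, 6, None, 47, None, None, 44, None, 16, None, 10, 17, None, None, None, 22]
Rule: A leaf has 0 children.
Per-node child counts:
  node 7: 2 child(ren)
  node 4: 1 child(ren)
  node 6: 0 child(ren)
  node 9: 1 child(ren)
  node 47: 1 child(ren)
  node 44: 1 child(ren)
  node 16: 2 child(ren)
  node 10: 0 child(ren)
  node 17: 1 child(ren)
  node 22: 0 child(ren)
Matching nodes: [6, 10, 22]
Count of leaf nodes: 3


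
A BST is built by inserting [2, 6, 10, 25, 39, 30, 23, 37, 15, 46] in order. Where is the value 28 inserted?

Starting tree (level order): [2, None, 6, None, 10, None, 25, 23, 39, 15, None, 30, 46, None, None, None, 37]
Insertion path: 2 -> 6 -> 10 -> 25 -> 39 -> 30
Result: insert 28 as left child of 30
Final tree (level order): [2, None, 6, None, 10, None, 25, 23, 39, 15, None, 30, 46, None, None, 28, 37]


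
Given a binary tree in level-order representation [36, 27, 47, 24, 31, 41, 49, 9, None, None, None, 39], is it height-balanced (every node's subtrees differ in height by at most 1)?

Tree (level-order array): [36, 27, 47, 24, 31, 41, 49, 9, None, None, None, 39]
Definition: a tree is height-balanced if, at every node, |h(left) - h(right)| <= 1 (empty subtree has height -1).
Bottom-up per-node check:
  node 9: h_left=-1, h_right=-1, diff=0 [OK], height=0
  node 24: h_left=0, h_right=-1, diff=1 [OK], height=1
  node 31: h_left=-1, h_right=-1, diff=0 [OK], height=0
  node 27: h_left=1, h_right=0, diff=1 [OK], height=2
  node 39: h_left=-1, h_right=-1, diff=0 [OK], height=0
  node 41: h_left=0, h_right=-1, diff=1 [OK], height=1
  node 49: h_left=-1, h_right=-1, diff=0 [OK], height=0
  node 47: h_left=1, h_right=0, diff=1 [OK], height=2
  node 36: h_left=2, h_right=2, diff=0 [OK], height=3
All nodes satisfy the balance condition.
Result: Balanced


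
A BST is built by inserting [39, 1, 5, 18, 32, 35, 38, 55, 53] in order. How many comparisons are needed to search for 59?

Search path for 59: 39 -> 55
Found: False
Comparisons: 2


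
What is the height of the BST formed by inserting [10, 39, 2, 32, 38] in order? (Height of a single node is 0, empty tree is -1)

Insertion order: [10, 39, 2, 32, 38]
Tree (level-order array): [10, 2, 39, None, None, 32, None, None, 38]
Compute height bottom-up (empty subtree = -1):
  height(2) = 1 + max(-1, -1) = 0
  height(38) = 1 + max(-1, -1) = 0
  height(32) = 1 + max(-1, 0) = 1
  height(39) = 1 + max(1, -1) = 2
  height(10) = 1 + max(0, 2) = 3
Height = 3


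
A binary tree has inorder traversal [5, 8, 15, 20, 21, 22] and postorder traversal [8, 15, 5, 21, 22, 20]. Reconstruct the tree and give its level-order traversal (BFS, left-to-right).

Inorder:   [5, 8, 15, 20, 21, 22]
Postorder: [8, 15, 5, 21, 22, 20]
Algorithm: postorder visits root last, so walk postorder right-to-left;
each value is the root of the current inorder slice — split it at that
value, recurse on the right subtree first, then the left.
Recursive splits:
  root=20; inorder splits into left=[5, 8, 15], right=[21, 22]
  root=22; inorder splits into left=[21], right=[]
  root=21; inorder splits into left=[], right=[]
  root=5; inorder splits into left=[], right=[8, 15]
  root=15; inorder splits into left=[8], right=[]
  root=8; inorder splits into left=[], right=[]
Reconstructed level-order: [20, 5, 22, 15, 21, 8]


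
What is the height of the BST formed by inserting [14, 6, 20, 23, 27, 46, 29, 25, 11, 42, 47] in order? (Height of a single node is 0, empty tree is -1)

Insertion order: [14, 6, 20, 23, 27, 46, 29, 25, 11, 42, 47]
Tree (level-order array): [14, 6, 20, None, 11, None, 23, None, None, None, 27, 25, 46, None, None, 29, 47, None, 42]
Compute height bottom-up (empty subtree = -1):
  height(11) = 1 + max(-1, -1) = 0
  height(6) = 1 + max(-1, 0) = 1
  height(25) = 1 + max(-1, -1) = 0
  height(42) = 1 + max(-1, -1) = 0
  height(29) = 1 + max(-1, 0) = 1
  height(47) = 1 + max(-1, -1) = 0
  height(46) = 1 + max(1, 0) = 2
  height(27) = 1 + max(0, 2) = 3
  height(23) = 1 + max(-1, 3) = 4
  height(20) = 1 + max(-1, 4) = 5
  height(14) = 1 + max(1, 5) = 6
Height = 6


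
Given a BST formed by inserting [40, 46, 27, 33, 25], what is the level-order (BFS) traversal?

Tree insertion order: [40, 46, 27, 33, 25]
Tree (level-order array): [40, 27, 46, 25, 33]
BFS from the root, enqueuing left then right child of each popped node:
  queue [40] -> pop 40, enqueue [27, 46], visited so far: [40]
  queue [27, 46] -> pop 27, enqueue [25, 33], visited so far: [40, 27]
  queue [46, 25, 33] -> pop 46, enqueue [none], visited so far: [40, 27, 46]
  queue [25, 33] -> pop 25, enqueue [none], visited so far: [40, 27, 46, 25]
  queue [33] -> pop 33, enqueue [none], visited so far: [40, 27, 46, 25, 33]
Result: [40, 27, 46, 25, 33]


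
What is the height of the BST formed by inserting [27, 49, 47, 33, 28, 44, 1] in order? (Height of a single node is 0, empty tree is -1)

Insertion order: [27, 49, 47, 33, 28, 44, 1]
Tree (level-order array): [27, 1, 49, None, None, 47, None, 33, None, 28, 44]
Compute height bottom-up (empty subtree = -1):
  height(1) = 1 + max(-1, -1) = 0
  height(28) = 1 + max(-1, -1) = 0
  height(44) = 1 + max(-1, -1) = 0
  height(33) = 1 + max(0, 0) = 1
  height(47) = 1 + max(1, -1) = 2
  height(49) = 1 + max(2, -1) = 3
  height(27) = 1 + max(0, 3) = 4
Height = 4


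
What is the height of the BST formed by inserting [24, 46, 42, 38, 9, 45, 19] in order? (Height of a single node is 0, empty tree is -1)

Insertion order: [24, 46, 42, 38, 9, 45, 19]
Tree (level-order array): [24, 9, 46, None, 19, 42, None, None, None, 38, 45]
Compute height bottom-up (empty subtree = -1):
  height(19) = 1 + max(-1, -1) = 0
  height(9) = 1 + max(-1, 0) = 1
  height(38) = 1 + max(-1, -1) = 0
  height(45) = 1 + max(-1, -1) = 0
  height(42) = 1 + max(0, 0) = 1
  height(46) = 1 + max(1, -1) = 2
  height(24) = 1 + max(1, 2) = 3
Height = 3


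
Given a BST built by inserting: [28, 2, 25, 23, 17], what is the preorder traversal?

Tree insertion order: [28, 2, 25, 23, 17]
Tree (level-order array): [28, 2, None, None, 25, 23, None, 17]
Preorder traversal: [28, 2, 25, 23, 17]


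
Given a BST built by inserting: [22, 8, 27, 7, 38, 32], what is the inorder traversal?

Tree insertion order: [22, 8, 27, 7, 38, 32]
Tree (level-order array): [22, 8, 27, 7, None, None, 38, None, None, 32]
Inorder traversal: [7, 8, 22, 27, 32, 38]


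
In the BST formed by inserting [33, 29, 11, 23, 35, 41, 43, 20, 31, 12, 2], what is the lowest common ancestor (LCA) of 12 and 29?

Tree insertion order: [33, 29, 11, 23, 35, 41, 43, 20, 31, 12, 2]
Tree (level-order array): [33, 29, 35, 11, 31, None, 41, 2, 23, None, None, None, 43, None, None, 20, None, None, None, 12]
In a BST, the LCA of p=12, q=29 is the first node v on the
root-to-leaf path with p <= v <= q (go left if both < v, right if both > v).
Walk from root:
  at 33: both 12 and 29 < 33, go left
  at 29: 12 <= 29 <= 29, this is the LCA
LCA = 29


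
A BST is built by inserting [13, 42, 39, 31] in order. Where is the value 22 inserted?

Starting tree (level order): [13, None, 42, 39, None, 31]
Insertion path: 13 -> 42 -> 39 -> 31
Result: insert 22 as left child of 31
Final tree (level order): [13, None, 42, 39, None, 31, None, 22]


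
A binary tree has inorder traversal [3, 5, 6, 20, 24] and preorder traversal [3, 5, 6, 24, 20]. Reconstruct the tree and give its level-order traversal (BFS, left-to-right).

Inorder:  [3, 5, 6, 20, 24]
Preorder: [3, 5, 6, 24, 20]
Algorithm: preorder visits root first, so consume preorder in order;
for each root, split the current inorder slice at that value into
left-subtree inorder and right-subtree inorder, then recurse.
Recursive splits:
  root=3; inorder splits into left=[], right=[5, 6, 20, 24]
  root=5; inorder splits into left=[], right=[6, 20, 24]
  root=6; inorder splits into left=[], right=[20, 24]
  root=24; inorder splits into left=[20], right=[]
  root=20; inorder splits into left=[], right=[]
Reconstructed level-order: [3, 5, 6, 24, 20]


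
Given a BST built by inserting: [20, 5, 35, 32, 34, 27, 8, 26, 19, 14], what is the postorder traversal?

Tree insertion order: [20, 5, 35, 32, 34, 27, 8, 26, 19, 14]
Tree (level-order array): [20, 5, 35, None, 8, 32, None, None, 19, 27, 34, 14, None, 26]
Postorder traversal: [14, 19, 8, 5, 26, 27, 34, 32, 35, 20]


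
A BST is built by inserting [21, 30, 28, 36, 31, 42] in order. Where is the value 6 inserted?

Starting tree (level order): [21, None, 30, 28, 36, None, None, 31, 42]
Insertion path: 21
Result: insert 6 as left child of 21
Final tree (level order): [21, 6, 30, None, None, 28, 36, None, None, 31, 42]


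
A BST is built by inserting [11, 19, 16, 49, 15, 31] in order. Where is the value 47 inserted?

Starting tree (level order): [11, None, 19, 16, 49, 15, None, 31]
Insertion path: 11 -> 19 -> 49 -> 31
Result: insert 47 as right child of 31
Final tree (level order): [11, None, 19, 16, 49, 15, None, 31, None, None, None, None, 47]


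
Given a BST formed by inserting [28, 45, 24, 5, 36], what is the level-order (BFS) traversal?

Tree insertion order: [28, 45, 24, 5, 36]
Tree (level-order array): [28, 24, 45, 5, None, 36]
BFS from the root, enqueuing left then right child of each popped node:
  queue [28] -> pop 28, enqueue [24, 45], visited so far: [28]
  queue [24, 45] -> pop 24, enqueue [5], visited so far: [28, 24]
  queue [45, 5] -> pop 45, enqueue [36], visited so far: [28, 24, 45]
  queue [5, 36] -> pop 5, enqueue [none], visited so far: [28, 24, 45, 5]
  queue [36] -> pop 36, enqueue [none], visited so far: [28, 24, 45, 5, 36]
Result: [28, 24, 45, 5, 36]


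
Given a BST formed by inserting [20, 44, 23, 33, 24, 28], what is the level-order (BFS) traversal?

Tree insertion order: [20, 44, 23, 33, 24, 28]
Tree (level-order array): [20, None, 44, 23, None, None, 33, 24, None, None, 28]
BFS from the root, enqueuing left then right child of each popped node:
  queue [20] -> pop 20, enqueue [44], visited so far: [20]
  queue [44] -> pop 44, enqueue [23], visited so far: [20, 44]
  queue [23] -> pop 23, enqueue [33], visited so far: [20, 44, 23]
  queue [33] -> pop 33, enqueue [24], visited so far: [20, 44, 23, 33]
  queue [24] -> pop 24, enqueue [28], visited so far: [20, 44, 23, 33, 24]
  queue [28] -> pop 28, enqueue [none], visited so far: [20, 44, 23, 33, 24, 28]
Result: [20, 44, 23, 33, 24, 28]


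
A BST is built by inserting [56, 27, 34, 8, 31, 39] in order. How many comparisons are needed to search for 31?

Search path for 31: 56 -> 27 -> 34 -> 31
Found: True
Comparisons: 4


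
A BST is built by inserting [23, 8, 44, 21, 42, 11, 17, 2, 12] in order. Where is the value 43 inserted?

Starting tree (level order): [23, 8, 44, 2, 21, 42, None, None, None, 11, None, None, None, None, 17, 12]
Insertion path: 23 -> 44 -> 42
Result: insert 43 as right child of 42
Final tree (level order): [23, 8, 44, 2, 21, 42, None, None, None, 11, None, None, 43, None, 17, None, None, 12]


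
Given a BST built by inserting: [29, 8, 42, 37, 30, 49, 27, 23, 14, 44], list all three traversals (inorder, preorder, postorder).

Tree insertion order: [29, 8, 42, 37, 30, 49, 27, 23, 14, 44]
Tree (level-order array): [29, 8, 42, None, 27, 37, 49, 23, None, 30, None, 44, None, 14]
Inorder (L, root, R): [8, 14, 23, 27, 29, 30, 37, 42, 44, 49]
Preorder (root, L, R): [29, 8, 27, 23, 14, 42, 37, 30, 49, 44]
Postorder (L, R, root): [14, 23, 27, 8, 30, 37, 44, 49, 42, 29]


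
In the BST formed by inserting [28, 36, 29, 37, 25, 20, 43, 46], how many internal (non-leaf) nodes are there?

Tree built from: [28, 36, 29, 37, 25, 20, 43, 46]
Tree (level-order array): [28, 25, 36, 20, None, 29, 37, None, None, None, None, None, 43, None, 46]
Rule: An internal node has at least one child.
Per-node child counts:
  node 28: 2 child(ren)
  node 25: 1 child(ren)
  node 20: 0 child(ren)
  node 36: 2 child(ren)
  node 29: 0 child(ren)
  node 37: 1 child(ren)
  node 43: 1 child(ren)
  node 46: 0 child(ren)
Matching nodes: [28, 25, 36, 37, 43]
Count of internal (non-leaf) nodes: 5


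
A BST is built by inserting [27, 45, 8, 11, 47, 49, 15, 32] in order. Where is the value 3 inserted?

Starting tree (level order): [27, 8, 45, None, 11, 32, 47, None, 15, None, None, None, 49]
Insertion path: 27 -> 8
Result: insert 3 as left child of 8
Final tree (level order): [27, 8, 45, 3, 11, 32, 47, None, None, None, 15, None, None, None, 49]


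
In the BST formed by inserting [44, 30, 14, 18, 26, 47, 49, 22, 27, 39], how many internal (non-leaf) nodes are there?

Tree built from: [44, 30, 14, 18, 26, 47, 49, 22, 27, 39]
Tree (level-order array): [44, 30, 47, 14, 39, None, 49, None, 18, None, None, None, None, None, 26, 22, 27]
Rule: An internal node has at least one child.
Per-node child counts:
  node 44: 2 child(ren)
  node 30: 2 child(ren)
  node 14: 1 child(ren)
  node 18: 1 child(ren)
  node 26: 2 child(ren)
  node 22: 0 child(ren)
  node 27: 0 child(ren)
  node 39: 0 child(ren)
  node 47: 1 child(ren)
  node 49: 0 child(ren)
Matching nodes: [44, 30, 14, 18, 26, 47]
Count of internal (non-leaf) nodes: 6


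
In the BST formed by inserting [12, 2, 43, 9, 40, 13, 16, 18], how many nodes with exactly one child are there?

Tree built from: [12, 2, 43, 9, 40, 13, 16, 18]
Tree (level-order array): [12, 2, 43, None, 9, 40, None, None, None, 13, None, None, 16, None, 18]
Rule: These are nodes with exactly 1 non-null child.
Per-node child counts:
  node 12: 2 child(ren)
  node 2: 1 child(ren)
  node 9: 0 child(ren)
  node 43: 1 child(ren)
  node 40: 1 child(ren)
  node 13: 1 child(ren)
  node 16: 1 child(ren)
  node 18: 0 child(ren)
Matching nodes: [2, 43, 40, 13, 16]
Count of nodes with exactly one child: 5


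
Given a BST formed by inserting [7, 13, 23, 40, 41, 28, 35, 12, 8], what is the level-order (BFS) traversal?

Tree insertion order: [7, 13, 23, 40, 41, 28, 35, 12, 8]
Tree (level-order array): [7, None, 13, 12, 23, 8, None, None, 40, None, None, 28, 41, None, 35]
BFS from the root, enqueuing left then right child of each popped node:
  queue [7] -> pop 7, enqueue [13], visited so far: [7]
  queue [13] -> pop 13, enqueue [12, 23], visited so far: [7, 13]
  queue [12, 23] -> pop 12, enqueue [8], visited so far: [7, 13, 12]
  queue [23, 8] -> pop 23, enqueue [40], visited so far: [7, 13, 12, 23]
  queue [8, 40] -> pop 8, enqueue [none], visited so far: [7, 13, 12, 23, 8]
  queue [40] -> pop 40, enqueue [28, 41], visited so far: [7, 13, 12, 23, 8, 40]
  queue [28, 41] -> pop 28, enqueue [35], visited so far: [7, 13, 12, 23, 8, 40, 28]
  queue [41, 35] -> pop 41, enqueue [none], visited so far: [7, 13, 12, 23, 8, 40, 28, 41]
  queue [35] -> pop 35, enqueue [none], visited so far: [7, 13, 12, 23, 8, 40, 28, 41, 35]
Result: [7, 13, 12, 23, 8, 40, 28, 41, 35]


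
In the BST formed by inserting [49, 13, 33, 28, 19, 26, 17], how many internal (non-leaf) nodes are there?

Tree built from: [49, 13, 33, 28, 19, 26, 17]
Tree (level-order array): [49, 13, None, None, 33, 28, None, 19, None, 17, 26]
Rule: An internal node has at least one child.
Per-node child counts:
  node 49: 1 child(ren)
  node 13: 1 child(ren)
  node 33: 1 child(ren)
  node 28: 1 child(ren)
  node 19: 2 child(ren)
  node 17: 0 child(ren)
  node 26: 0 child(ren)
Matching nodes: [49, 13, 33, 28, 19]
Count of internal (non-leaf) nodes: 5


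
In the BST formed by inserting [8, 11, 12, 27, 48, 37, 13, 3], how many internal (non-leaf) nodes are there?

Tree built from: [8, 11, 12, 27, 48, 37, 13, 3]
Tree (level-order array): [8, 3, 11, None, None, None, 12, None, 27, 13, 48, None, None, 37]
Rule: An internal node has at least one child.
Per-node child counts:
  node 8: 2 child(ren)
  node 3: 0 child(ren)
  node 11: 1 child(ren)
  node 12: 1 child(ren)
  node 27: 2 child(ren)
  node 13: 0 child(ren)
  node 48: 1 child(ren)
  node 37: 0 child(ren)
Matching nodes: [8, 11, 12, 27, 48]
Count of internal (non-leaf) nodes: 5


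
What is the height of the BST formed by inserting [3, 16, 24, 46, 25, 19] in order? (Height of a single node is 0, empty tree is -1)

Insertion order: [3, 16, 24, 46, 25, 19]
Tree (level-order array): [3, None, 16, None, 24, 19, 46, None, None, 25]
Compute height bottom-up (empty subtree = -1):
  height(19) = 1 + max(-1, -1) = 0
  height(25) = 1 + max(-1, -1) = 0
  height(46) = 1 + max(0, -1) = 1
  height(24) = 1 + max(0, 1) = 2
  height(16) = 1 + max(-1, 2) = 3
  height(3) = 1 + max(-1, 3) = 4
Height = 4


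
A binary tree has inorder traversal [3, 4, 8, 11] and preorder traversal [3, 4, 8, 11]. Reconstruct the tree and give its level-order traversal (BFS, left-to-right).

Inorder:  [3, 4, 8, 11]
Preorder: [3, 4, 8, 11]
Algorithm: preorder visits root first, so consume preorder in order;
for each root, split the current inorder slice at that value into
left-subtree inorder and right-subtree inorder, then recurse.
Recursive splits:
  root=3; inorder splits into left=[], right=[4, 8, 11]
  root=4; inorder splits into left=[], right=[8, 11]
  root=8; inorder splits into left=[], right=[11]
  root=11; inorder splits into left=[], right=[]
Reconstructed level-order: [3, 4, 8, 11]


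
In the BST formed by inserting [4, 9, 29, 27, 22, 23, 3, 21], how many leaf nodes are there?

Tree built from: [4, 9, 29, 27, 22, 23, 3, 21]
Tree (level-order array): [4, 3, 9, None, None, None, 29, 27, None, 22, None, 21, 23]
Rule: A leaf has 0 children.
Per-node child counts:
  node 4: 2 child(ren)
  node 3: 0 child(ren)
  node 9: 1 child(ren)
  node 29: 1 child(ren)
  node 27: 1 child(ren)
  node 22: 2 child(ren)
  node 21: 0 child(ren)
  node 23: 0 child(ren)
Matching nodes: [3, 21, 23]
Count of leaf nodes: 3


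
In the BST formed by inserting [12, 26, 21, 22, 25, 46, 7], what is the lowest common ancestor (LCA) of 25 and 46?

Tree insertion order: [12, 26, 21, 22, 25, 46, 7]
Tree (level-order array): [12, 7, 26, None, None, 21, 46, None, 22, None, None, None, 25]
In a BST, the LCA of p=25, q=46 is the first node v on the
root-to-leaf path with p <= v <= q (go left if both < v, right if both > v).
Walk from root:
  at 12: both 25 and 46 > 12, go right
  at 26: 25 <= 26 <= 46, this is the LCA
LCA = 26


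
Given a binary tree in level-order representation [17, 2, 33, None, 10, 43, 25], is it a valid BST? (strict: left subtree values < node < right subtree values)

Level-order array: [17, 2, 33, None, 10, 43, 25]
Validate using subtree bounds (lo, hi): at each node, require lo < value < hi,
then recurse left with hi=value and right with lo=value.
Preorder trace (stopping at first violation):
  at node 17 with bounds (-inf, +inf): OK
  at node 2 with bounds (-inf, 17): OK
  at node 10 with bounds (2, 17): OK
  at node 33 with bounds (17, +inf): OK
  at node 43 with bounds (17, 33): VIOLATION
Node 43 violates its bound: not (17 < 43 < 33).
Result: Not a valid BST


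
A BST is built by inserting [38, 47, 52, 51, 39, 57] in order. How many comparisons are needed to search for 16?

Search path for 16: 38
Found: False
Comparisons: 1


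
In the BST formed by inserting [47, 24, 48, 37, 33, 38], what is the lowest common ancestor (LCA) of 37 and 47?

Tree insertion order: [47, 24, 48, 37, 33, 38]
Tree (level-order array): [47, 24, 48, None, 37, None, None, 33, 38]
In a BST, the LCA of p=37, q=47 is the first node v on the
root-to-leaf path with p <= v <= q (go left if both < v, right if both > v).
Walk from root:
  at 47: 37 <= 47 <= 47, this is the LCA
LCA = 47


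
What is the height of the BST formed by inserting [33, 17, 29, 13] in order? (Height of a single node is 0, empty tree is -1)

Insertion order: [33, 17, 29, 13]
Tree (level-order array): [33, 17, None, 13, 29]
Compute height bottom-up (empty subtree = -1):
  height(13) = 1 + max(-1, -1) = 0
  height(29) = 1 + max(-1, -1) = 0
  height(17) = 1 + max(0, 0) = 1
  height(33) = 1 + max(1, -1) = 2
Height = 2


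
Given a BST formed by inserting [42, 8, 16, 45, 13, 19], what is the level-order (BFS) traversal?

Tree insertion order: [42, 8, 16, 45, 13, 19]
Tree (level-order array): [42, 8, 45, None, 16, None, None, 13, 19]
BFS from the root, enqueuing left then right child of each popped node:
  queue [42] -> pop 42, enqueue [8, 45], visited so far: [42]
  queue [8, 45] -> pop 8, enqueue [16], visited so far: [42, 8]
  queue [45, 16] -> pop 45, enqueue [none], visited so far: [42, 8, 45]
  queue [16] -> pop 16, enqueue [13, 19], visited so far: [42, 8, 45, 16]
  queue [13, 19] -> pop 13, enqueue [none], visited so far: [42, 8, 45, 16, 13]
  queue [19] -> pop 19, enqueue [none], visited so far: [42, 8, 45, 16, 13, 19]
Result: [42, 8, 45, 16, 13, 19]


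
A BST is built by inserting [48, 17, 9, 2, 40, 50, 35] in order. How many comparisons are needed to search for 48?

Search path for 48: 48
Found: True
Comparisons: 1


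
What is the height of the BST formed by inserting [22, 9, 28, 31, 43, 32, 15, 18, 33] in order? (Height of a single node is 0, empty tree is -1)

Insertion order: [22, 9, 28, 31, 43, 32, 15, 18, 33]
Tree (level-order array): [22, 9, 28, None, 15, None, 31, None, 18, None, 43, None, None, 32, None, None, 33]
Compute height bottom-up (empty subtree = -1):
  height(18) = 1 + max(-1, -1) = 0
  height(15) = 1 + max(-1, 0) = 1
  height(9) = 1 + max(-1, 1) = 2
  height(33) = 1 + max(-1, -1) = 0
  height(32) = 1 + max(-1, 0) = 1
  height(43) = 1 + max(1, -1) = 2
  height(31) = 1 + max(-1, 2) = 3
  height(28) = 1 + max(-1, 3) = 4
  height(22) = 1 + max(2, 4) = 5
Height = 5


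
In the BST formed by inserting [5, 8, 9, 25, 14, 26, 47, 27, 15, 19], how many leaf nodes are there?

Tree built from: [5, 8, 9, 25, 14, 26, 47, 27, 15, 19]
Tree (level-order array): [5, None, 8, None, 9, None, 25, 14, 26, None, 15, None, 47, None, 19, 27]
Rule: A leaf has 0 children.
Per-node child counts:
  node 5: 1 child(ren)
  node 8: 1 child(ren)
  node 9: 1 child(ren)
  node 25: 2 child(ren)
  node 14: 1 child(ren)
  node 15: 1 child(ren)
  node 19: 0 child(ren)
  node 26: 1 child(ren)
  node 47: 1 child(ren)
  node 27: 0 child(ren)
Matching nodes: [19, 27]
Count of leaf nodes: 2


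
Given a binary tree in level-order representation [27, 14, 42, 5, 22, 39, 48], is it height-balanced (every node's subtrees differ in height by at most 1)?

Tree (level-order array): [27, 14, 42, 5, 22, 39, 48]
Definition: a tree is height-balanced if, at every node, |h(left) - h(right)| <= 1 (empty subtree has height -1).
Bottom-up per-node check:
  node 5: h_left=-1, h_right=-1, diff=0 [OK], height=0
  node 22: h_left=-1, h_right=-1, diff=0 [OK], height=0
  node 14: h_left=0, h_right=0, diff=0 [OK], height=1
  node 39: h_left=-1, h_right=-1, diff=0 [OK], height=0
  node 48: h_left=-1, h_right=-1, diff=0 [OK], height=0
  node 42: h_left=0, h_right=0, diff=0 [OK], height=1
  node 27: h_left=1, h_right=1, diff=0 [OK], height=2
All nodes satisfy the balance condition.
Result: Balanced


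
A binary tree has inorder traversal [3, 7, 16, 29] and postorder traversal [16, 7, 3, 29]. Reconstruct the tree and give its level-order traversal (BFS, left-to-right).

Inorder:   [3, 7, 16, 29]
Postorder: [16, 7, 3, 29]
Algorithm: postorder visits root last, so walk postorder right-to-left;
each value is the root of the current inorder slice — split it at that
value, recurse on the right subtree first, then the left.
Recursive splits:
  root=29; inorder splits into left=[3, 7, 16], right=[]
  root=3; inorder splits into left=[], right=[7, 16]
  root=7; inorder splits into left=[], right=[16]
  root=16; inorder splits into left=[], right=[]
Reconstructed level-order: [29, 3, 7, 16]
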